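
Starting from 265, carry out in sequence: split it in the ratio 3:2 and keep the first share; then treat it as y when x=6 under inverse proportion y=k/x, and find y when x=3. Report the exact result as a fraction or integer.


Start with 265.
Step 1: Split 3:2, first share = 265 * 3/5 = 159
Step 2: Inverse prop: k = (159)*6; new y = k/3 = 159*6/3 = 318
Final result = 318

318


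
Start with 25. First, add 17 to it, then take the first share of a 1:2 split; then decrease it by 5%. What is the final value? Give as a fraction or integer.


Start with 25.
Step 1: Add 17: 25+17=42; split 1:2 first = 42*1/3 = 14
Step 2: Decrease by 5%: 14 * 95/100 = 133/10
Final result = 133/10

133/10


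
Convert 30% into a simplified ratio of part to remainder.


Part = 30%, Remainder = 70%
Ratio = 30:70
GCD(30, 70) = 10
Simplify: 3:7 = 3:7

3:7


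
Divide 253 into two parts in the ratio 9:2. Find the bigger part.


Total parts = 9 + 2 = 11
Value per part = 253 / 11 = 23
First share = 9 * 23 = 207
Second share = 2 * 23 = 46
Larger share = 207

207


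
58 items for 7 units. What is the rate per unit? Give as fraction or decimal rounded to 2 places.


Total items = 58
Number of units = 7
Unit rate = 58 / 7
= 8.29 items per unit

8.29


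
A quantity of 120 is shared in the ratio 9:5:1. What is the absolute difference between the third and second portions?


Total parts = 9 + 5 + 1 = 15
Value per part = 120 / 15 = 8
Shares: 9*8=72, 5*8=40, 1*8=8
Third share = 8, second share = 40
Difference = |8 - 40| = 32

32


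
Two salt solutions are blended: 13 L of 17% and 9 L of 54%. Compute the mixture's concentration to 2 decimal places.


Solute in mixture 1 = 17% of 13 L = 13*17/100 = 221/100 L
Solute in mixture 2 = 54% of 9 L = 9*54/100 = 243/50 L
Total solute = 221/100 + 243/50 = 707/100 L
Total volume = 13 + 9 = 22 L
Final concentration = 707/100/22 * 100 = 32.14%

32.14


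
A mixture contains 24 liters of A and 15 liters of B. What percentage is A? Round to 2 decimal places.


Volume of A = 24 L
Volume of B = 15 L
Total volume = 24 + 15 = 39 L
Percentage of A = (24/39) * 100
= 61.54%

61.54


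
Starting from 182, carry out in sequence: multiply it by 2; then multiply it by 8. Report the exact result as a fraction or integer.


Start with 182.
Step 1: Multiply by 2: 182 * 2 = 364
Step 2: Multiply by 8: 364 * 8 = 2912
Final result = 2912

2912


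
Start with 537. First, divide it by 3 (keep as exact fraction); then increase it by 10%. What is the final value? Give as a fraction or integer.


Start with 537.
Step 1: Divide by 3: 537 / 3 = 179
Step 2: Increase by 10%: 179 * 110/100 = 1969/10
Final result = 1969/10

1969/10


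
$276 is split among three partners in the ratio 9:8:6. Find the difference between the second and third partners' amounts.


Total parts = 9 + 8 + 6 = 23
Value per part = 276 / 23 = 12
Shares: 9*12=108, 8*12=96, 6*12=72
Second share = 96, third share = 72
Difference = |96 - 72| = 24

24


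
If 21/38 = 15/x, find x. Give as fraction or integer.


Setting up: 21/38 = 15/x
Cross multiply: 21 * x = 38 * 15
21x = 570
x = 570/21
x = 190/7

190/7


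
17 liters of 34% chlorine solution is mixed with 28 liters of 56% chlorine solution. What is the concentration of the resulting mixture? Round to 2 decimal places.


Solute in mixture 1 = 34% of 17 L = 17*34/100 = 289/50 L
Solute in mixture 2 = 56% of 28 L = 28*56/100 = 392/25 L
Total solute = 289/50 + 392/25 = 1073/50 L
Total volume = 17 + 28 = 45 L
Final concentration = 1073/50/45 * 100 = 47.69%

47.69


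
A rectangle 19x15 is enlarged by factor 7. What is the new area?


Original dimensions: 19 x 15
Enlargement factor = 7
New width = 19 * 7 = 133
New height = 15 * 7 = 105
New area = 133 * 105 = 13965

13965


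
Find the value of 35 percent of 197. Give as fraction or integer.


Compute 35% of 197
Convert percentage: 35% = 35/100
Multiply: 197 * 35/100
= 6895/100
= 1379/20

1379/20


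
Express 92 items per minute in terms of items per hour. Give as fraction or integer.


Converting from per minute to per hour
Rate = 92 items per minute
Multiply by 60: 92 * 60
= 5520 items per hour

5520


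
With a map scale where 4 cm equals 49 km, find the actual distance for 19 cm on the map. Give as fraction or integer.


Map scale: 4 cm = 49 km
Measured distance on map = 19 cm
Set up proportion: 19 * 49 / 4
= 931 / 4
= 931/4 km

931/4


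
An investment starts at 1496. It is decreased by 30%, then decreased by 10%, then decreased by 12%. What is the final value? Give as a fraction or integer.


Start: 1496
Step 1: decrease by 30% => multiply by 70/100
  1496 * 70/100 = 5236/5
Step 2: decrease by 10% => multiply by 90/100
  5236/5 * 90/100 = 23562/25
Step 3: decrease by 12% => multiply by 88/100
  23562/25 * 88/100 = 518364/625
Final value = 518364/625

518364/625


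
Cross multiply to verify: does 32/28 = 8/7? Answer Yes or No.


Cross multiply to check 32/28 = 8/7
Left cross product: 32 * 7 = 224
Right cross product: 28 * 8 = 224
224 = 224
Equal, so proportions match => Yes

Yes


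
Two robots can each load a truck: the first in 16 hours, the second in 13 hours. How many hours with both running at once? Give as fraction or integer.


Rate of A = 1/16 job per hour
Rate of B = 1/13 job per hour
Combined rate = 1/16 + 1/13
Find common denominator: (13 + 16)/(16*13) = 29/208
Combined rate = 29/208 job per hour
Time together = 1 / (29/208) = 208/29 hours

208/29


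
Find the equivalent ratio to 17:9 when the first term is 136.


Original ratio: 17:9
First term target: 136
Scale factor = 136 / 17 = 8
Multiply second term: 9 * 8 = 72
Equivalent ratio = 136:72

136:72


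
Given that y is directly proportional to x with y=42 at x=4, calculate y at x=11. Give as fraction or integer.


Direct proportion: y = kx
Find k: k = 42/4 = 21/2
Compute y at x=11: y = 21/2 * 11
y = 231/2

231/2


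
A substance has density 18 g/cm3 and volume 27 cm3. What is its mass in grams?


Using mass = density * volume
Density = 18 g/cm3
Volume = 27 cm3
Mass = 18 * 27
= 486 g

486


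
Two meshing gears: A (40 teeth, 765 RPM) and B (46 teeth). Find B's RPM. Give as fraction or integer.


Gear ratio: teeth_A * RPM_A = teeth_B * RPM_B
40 * 765 = 46 * RPM_B
30600 = 46 * RPM_B
RPM_B = 30600 / 46
RPM_B = 15300/23

15300/23


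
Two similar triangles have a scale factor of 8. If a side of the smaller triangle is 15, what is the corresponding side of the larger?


Similar triangles have proportional sides
Scale factor = 8
Smaller side = 15
Corresponding larger side = 15 * 8
= 120

120


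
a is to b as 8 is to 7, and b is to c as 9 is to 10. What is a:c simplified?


Given a:b = 8:7 and b:c = 9:10
Make b consistent. Multiply first ratio by 9: a:b = 72:63
Multiply second ratio by 7: b:c = 63:70
Now b = 63 in both, so a:b:c = 72:63:70
Therefore a:c = 72:70
Simplify by GCD: a:c = 36:35

36:35


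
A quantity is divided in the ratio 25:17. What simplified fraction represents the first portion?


Total parts = 25 + 17 = 42
First part fraction = 25/42
Simplify: 25/42 = 25/42

25/42


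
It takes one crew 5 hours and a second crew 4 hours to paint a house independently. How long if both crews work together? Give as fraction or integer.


Rate of A = 1/5 job per hour
Rate of B = 1/4 job per hour
Combined rate = 1/5 + 1/4
Find common denominator: (4 + 5)/(5*4) = 9/20
Combined rate = 9/20 job per hour
Time together = 1 / (9/20) = 20/9 hours

20/9


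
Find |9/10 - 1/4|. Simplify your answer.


Simplify: 9/10 = 9/10 and 1/4 = 1/4
Find common denominator: LCD = 20
Convert: 18/20 and 5/20
Difference = |18 - 5|/20 = 13/20
Simplified = 13/20

13/20


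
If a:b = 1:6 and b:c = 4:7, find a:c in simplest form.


Given a:b = 1:6 and b:c = 4:7
Make b consistent. Multiply first ratio by 4: a:b = 4:24
Multiply second ratio by 6: b:c = 24:42
Now b = 24 in both, so a:b:c = 4:24:42
Therefore a:c = 4:42
Simplify by GCD: a:c = 2:21

2:21


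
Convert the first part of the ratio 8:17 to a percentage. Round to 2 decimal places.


Total parts = 8 + 17 = 25
First part fraction = 8/25
Percentage = (8/25) * 100
= 0.32 * 100
= 32.00%

32.00


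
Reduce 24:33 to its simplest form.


Find GCD(24, 33)
GCD = 3
Divide both by 3: 24/3 = 8, 33/3 = 11
Simplified ratio = 8:11

8:11


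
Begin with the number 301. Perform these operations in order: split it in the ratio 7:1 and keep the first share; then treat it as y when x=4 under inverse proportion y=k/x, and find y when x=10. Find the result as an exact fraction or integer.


Start with 301.
Step 1: Split 7:1, first share = 301 * 7/8 = 2107/8
Step 2: Inverse prop: k = (2107/8)*4; new y = k/10 = 2107/8*4/10 = 2107/20
Final result = 2107/20

2107/20


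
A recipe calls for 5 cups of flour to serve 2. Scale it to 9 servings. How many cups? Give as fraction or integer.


Original: 5 cups for 2 servings
Target servings = 9
Scaling factor = 9/2
New amount = 5 * 9/2
= 45/2
= 45/2 cups

45/2


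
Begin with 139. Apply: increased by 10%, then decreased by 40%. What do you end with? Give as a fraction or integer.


Start: 139
Step 1: increase by 10% => multiply by 110/100
  139 * 110/100 = 1529/10
Step 2: decrease by 40% => multiply by 60/100
  1529/10 * 60/100 = 4587/50
Final value = 4587/50

4587/50


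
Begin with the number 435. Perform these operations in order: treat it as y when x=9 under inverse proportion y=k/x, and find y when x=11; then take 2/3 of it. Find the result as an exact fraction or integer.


Start with 435.
Step 1: Inverse prop: k = (435)*9; new y = k/11 = 435*9/11 = 3915/11
Step 2: Take 2/3: 3915/11 * 2/3 = 2610/11
Final result = 2610/11

2610/11


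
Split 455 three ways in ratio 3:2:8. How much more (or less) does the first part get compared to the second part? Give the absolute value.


Total parts = 3 + 2 + 8 = 13
Value per part = 455 / 13 = 35
Shares: 3*35=105, 2*35=70, 8*35=280
First share = 105, second share = 70
Difference = |105 - 70| = 35

35


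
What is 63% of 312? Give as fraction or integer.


Compute 63% of 312
Convert percentage: 63% = 63/100
Multiply: 312 * 63/100
= 19656/100
= 4914/25

4914/25


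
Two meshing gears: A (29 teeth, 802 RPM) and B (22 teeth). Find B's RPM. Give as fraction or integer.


Gear ratio: teeth_A * RPM_A = teeth_B * RPM_B
29 * 802 = 22 * RPM_B
23258 = 22 * RPM_B
RPM_B = 23258 / 22
RPM_B = 11629/11

11629/11


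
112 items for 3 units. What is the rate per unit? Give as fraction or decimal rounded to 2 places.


Total items = 112
Number of units = 3
Unit rate = 112 / 3
= 37.33 items per unit

37.33


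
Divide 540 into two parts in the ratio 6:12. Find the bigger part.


Total parts = 6 + 12 = 18
Value per part = 540 / 18 = 30
First share = 6 * 30 = 180
Second share = 12 * 30 = 360
Larger share = 360

360


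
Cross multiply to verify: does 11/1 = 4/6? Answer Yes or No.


Cross multiply to check 11/1 = 4/6
Left cross product: 11 * 6 = 66
Right cross product: 1 * 4 = 4
66 != 4
Not equal, so proportions differ => No

No


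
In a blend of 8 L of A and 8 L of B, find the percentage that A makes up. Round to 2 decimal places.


Volume of A = 8 L
Volume of B = 8 L
Total volume = 8 + 8 = 16 L
Percentage of A = (8/16) * 100
= 50.00%

50.00


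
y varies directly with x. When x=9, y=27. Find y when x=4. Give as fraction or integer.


Direct proportion: y = kx
Find k: k = 27/9 = 3
Compute y at x=4: y = 3 * 4
y = 12

12


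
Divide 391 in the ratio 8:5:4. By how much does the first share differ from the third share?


Total parts = 8 + 5 + 4 = 17
Value per part = 391 / 17 = 23
Shares: 8*23=184, 5*23=115, 4*23=92
First share = 184, third share = 92
Difference = |184 - 92| = 92

92


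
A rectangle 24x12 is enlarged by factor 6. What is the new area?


Original dimensions: 24 x 12
Enlargement factor = 6
New width = 24 * 6 = 144
New height = 12 * 6 = 72
New area = 144 * 72 = 10368

10368


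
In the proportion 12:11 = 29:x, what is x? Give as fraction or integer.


Setting up: 12/11 = 29/x
Cross multiply: 12 * x = 11 * 29
12x = 319
x = 319/12
x = 319/12

319/12


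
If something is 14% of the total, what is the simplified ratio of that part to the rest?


Part = 14%, Remainder = 86%
Ratio = 14:86
GCD(14, 86) = 2
Simplify: 7:43 = 7:43

7:43


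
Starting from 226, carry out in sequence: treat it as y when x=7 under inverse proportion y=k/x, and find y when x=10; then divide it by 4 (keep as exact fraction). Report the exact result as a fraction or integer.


Start with 226.
Step 1: Inverse prop: k = (226)*7; new y = k/10 = 226*7/10 = 791/5
Step 2: Divide by 4: 791/5 / 4 = 791/20
Final result = 791/20

791/20


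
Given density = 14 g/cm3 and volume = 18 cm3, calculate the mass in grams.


Using mass = density * volume
Density = 14 g/cm3
Volume = 18 cm3
Mass = 14 * 18
= 252 g

252


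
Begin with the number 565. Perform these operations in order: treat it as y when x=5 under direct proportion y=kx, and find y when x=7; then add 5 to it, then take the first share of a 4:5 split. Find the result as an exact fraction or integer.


Start with 565.
Step 1: Direct prop: k = (565)/5; new y = k*7 = 565*7/5 = 791
Step 2: Add 5: 791+5=796; split 4:5 first = 796*4/9 = 3184/9
Final result = 3184/9

3184/9


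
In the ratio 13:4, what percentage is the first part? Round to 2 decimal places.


Total parts = 13 + 4 = 17
First part fraction = 13/17
Percentage = (13/17) * 100
= 0.764706 * 100
= 76.47%

76.47


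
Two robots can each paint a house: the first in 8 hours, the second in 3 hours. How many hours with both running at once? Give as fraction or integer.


Rate of A = 1/8 job per hour
Rate of B = 1/3 job per hour
Combined rate = 1/8 + 1/3
Find common denominator: (3 + 8)/(8*3) = 11/24
Combined rate = 11/24 job per hour
Time together = 1 / (11/24) = 24/11 hours

24/11


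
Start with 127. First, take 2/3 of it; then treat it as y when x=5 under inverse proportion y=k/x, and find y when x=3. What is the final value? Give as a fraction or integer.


Start with 127.
Step 1: Take 2/3: 127 * 2/3 = 254/3
Step 2: Inverse prop: k = (254/3)*5; new y = k/3 = 254/3*5/3 = 1270/9
Final result = 1270/9

1270/9


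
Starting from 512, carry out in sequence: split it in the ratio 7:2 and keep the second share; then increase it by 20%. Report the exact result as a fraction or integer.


Start with 512.
Step 1: Split 7:2, second share = 512 * 2/9 = 1024/9
Step 2: Increase by 20%: 1024/9 * 120/100 = 2048/15
Final result = 2048/15

2048/15


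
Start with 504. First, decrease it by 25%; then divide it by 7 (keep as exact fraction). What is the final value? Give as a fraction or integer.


Start with 504.
Step 1: Decrease by 25%: 504 * 75/100 = 378
Step 2: Divide by 7: 378 / 7 = 54
Final result = 54

54


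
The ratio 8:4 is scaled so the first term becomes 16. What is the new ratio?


Original ratio: 8:4
First term target: 16
Scale factor = 16 / 8 = 2
Multiply second term: 4 * 2 = 8
Equivalent ratio = 16:8

16:8


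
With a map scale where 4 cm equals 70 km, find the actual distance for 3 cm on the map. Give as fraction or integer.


Map scale: 4 cm = 70 km
Measured distance on map = 3 cm
Set up proportion: 3 * 70 / 4
= 210 / 4
= 105/2 km

105/2


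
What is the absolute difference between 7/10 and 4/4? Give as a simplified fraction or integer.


Simplify: 7/10 = 7/10 and 4/4 = 1
Find common denominator: LCD = 10
Convert: 7/10 and 10/10
Difference = |7 - 10|/10 = 3/10
Simplified = 3/10

3/10


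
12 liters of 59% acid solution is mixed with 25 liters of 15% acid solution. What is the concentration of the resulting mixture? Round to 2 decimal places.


Solute in mixture 1 = 59% of 12 L = 12*59/100 = 177/25 L
Solute in mixture 2 = 15% of 25 L = 25*15/100 = 15/4 L
Total solute = 177/25 + 15/4 = 1083/100 L
Total volume = 12 + 25 = 37 L
Final concentration = 1083/100/37 * 100 = 29.27%

29.27


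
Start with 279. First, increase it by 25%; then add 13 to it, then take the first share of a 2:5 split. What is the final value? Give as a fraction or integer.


Start with 279.
Step 1: Increase by 25%: 279 * 125/100 = 1395/4
Step 2: Add 13: 1395/4+13=1447/4; split 2:5 first = 1447/4*2/7 = 1447/14
Final result = 1447/14

1447/14


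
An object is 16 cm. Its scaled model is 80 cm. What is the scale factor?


Original length = 16 cm
Scaled length = 80 cm
Scale factor = 80 / 16
= 5

5


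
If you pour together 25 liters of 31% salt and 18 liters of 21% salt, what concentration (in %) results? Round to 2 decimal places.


Solute in mixture 1 = 31% of 25 L = 25*31/100 = 31/4 L
Solute in mixture 2 = 21% of 18 L = 18*21/100 = 189/50 L
Total solute = 31/4 + 189/50 = 1153/100 L
Total volume = 25 + 18 = 43 L
Final concentration = 1153/100/43 * 100 = 26.81%

26.81


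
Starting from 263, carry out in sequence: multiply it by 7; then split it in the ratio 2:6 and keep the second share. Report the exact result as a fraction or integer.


Start with 263.
Step 1: Multiply by 7: 263 * 7 = 1841
Step 2: Split 2:6, second share = 1841 * 6/8 = 5523/4
Final result = 5523/4

5523/4


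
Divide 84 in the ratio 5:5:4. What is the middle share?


Ratio = 5:5:4
Total parts = 5 + 5 + 4 = 14
Value per part = 84 / 14 = 6
First share = 5 * 6 = 30
Middle share = 5 * 6 = 30
Third share = 4 * 6 = 24

30


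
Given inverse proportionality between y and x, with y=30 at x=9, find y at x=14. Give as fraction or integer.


Inverse proportion: y = k/x
Find k: k = 9 * 30 = 270
Compute y at x=14: y = 270/14
y = 135/7

135/7


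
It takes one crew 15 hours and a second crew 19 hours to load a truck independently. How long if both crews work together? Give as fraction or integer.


Rate of A = 1/15 job per hour
Rate of B = 1/19 job per hour
Combined rate = 1/15 + 1/19
Find common denominator: (19 + 15)/(15*19) = 34/285
Combined rate = 34/285 job per hour
Time together = 1 / (34/285) = 285/34 hours

285/34


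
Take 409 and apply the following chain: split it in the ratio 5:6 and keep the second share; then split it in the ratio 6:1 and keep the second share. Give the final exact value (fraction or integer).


Start with 409.
Step 1: Split 5:6, second share = 409 * 6/11 = 2454/11
Step 2: Split 6:1, second share = 2454/11 * 1/7 = 2454/77
Final result = 2454/77

2454/77


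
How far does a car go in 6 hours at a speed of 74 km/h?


Using distance = speed * time
Speed = 74 km/h
Time = 6 hours
Distance = 74 * 6
= 444 km

444


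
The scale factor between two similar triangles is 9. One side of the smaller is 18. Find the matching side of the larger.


Similar triangles have proportional sides
Scale factor = 9
Smaller side = 18
Corresponding larger side = 18 * 9
= 162

162


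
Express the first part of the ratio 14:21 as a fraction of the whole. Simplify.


Total parts = 14 + 21 = 35
First part fraction = 14/35
Simplify: 14/35 = 2/5

2/5


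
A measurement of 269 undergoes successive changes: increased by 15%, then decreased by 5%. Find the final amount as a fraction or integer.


Start: 269
Step 1: increase by 15% => multiply by 115/100
  269 * 115/100 = 6187/20
Step 2: decrease by 5% => multiply by 95/100
  6187/20 * 95/100 = 117553/400
Final value = 117553/400

117553/400


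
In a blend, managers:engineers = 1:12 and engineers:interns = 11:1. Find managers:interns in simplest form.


Given a:b = 1:12 and b:c = 11:1
Make b consistent. Multiply first ratio by 11: a:b = 11:132
Multiply second ratio by 12: b:c = 132:12
Now b = 132 in both, so a:b:c = 11:132:12
Therefore a:c = 11:12
Simplify by GCD: a:c = 11:12

11:12


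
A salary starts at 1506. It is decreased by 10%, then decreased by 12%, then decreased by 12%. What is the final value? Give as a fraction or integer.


Start: 1506
Step 1: decrease by 10% => multiply by 90/100
  1506 * 90/100 = 6777/5
Step 2: decrease by 12% => multiply by 88/100
  6777/5 * 88/100 = 149094/125
Step 3: decrease by 12% => multiply by 88/100
  149094/125 * 88/100 = 3280068/3125
Final value = 3280068/3125

3280068/3125


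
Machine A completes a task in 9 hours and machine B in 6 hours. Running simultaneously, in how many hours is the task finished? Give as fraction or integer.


Rate of A = 1/9 job per hour
Rate of B = 1/6 job per hour
Combined rate = 1/9 + 1/6
Find common denominator: (6 + 9)/(9*6) = 15/54
Combined rate = 5/18 job per hour
Time together = 1 / (5/18) = 18/5 hours

18/5


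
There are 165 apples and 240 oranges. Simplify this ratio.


Find GCD(165, 240)
GCD = 15
Divide both by 15: 165/15 = 11, 240/15 = 16
Simplified ratio = 11:16

11:16


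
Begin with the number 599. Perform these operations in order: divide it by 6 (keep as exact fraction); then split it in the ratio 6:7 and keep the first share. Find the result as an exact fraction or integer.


Start with 599.
Step 1: Divide by 6: 599 / 6 = 599/6
Step 2: Split 6:7, first share = 599/6 * 6/13 = 599/13
Final result = 599/13

599/13


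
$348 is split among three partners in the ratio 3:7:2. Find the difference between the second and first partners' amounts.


Total parts = 3 + 7 + 2 = 12
Value per part = 348 / 12 = 29
Shares: 3*29=87, 7*29=203, 2*29=58
Second share = 203, first share = 87
Difference = |203 - 87| = 116

116


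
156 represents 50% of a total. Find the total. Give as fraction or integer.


Given: 156 is 50% of the whole
Set up: 156 = 50/100 * whole
whole = 156 * 100 / 50
whole = 15600 / 50
whole = 312

312


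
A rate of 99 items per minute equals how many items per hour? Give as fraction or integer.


Converting from per minute to per hour
Rate = 99 items per minute
Multiply by 60: 99 * 60
= 5940 items per hour

5940


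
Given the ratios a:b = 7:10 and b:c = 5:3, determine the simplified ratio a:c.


Given a:b = 7:10 and b:c = 5:3
Make b consistent. Multiply first ratio by 5: a:b = 35:50
Multiply second ratio by 10: b:c = 50:30
Now b = 50 in both, so a:b:c = 35:50:30
Therefore a:c = 35:30
Simplify by GCD: a:c = 7:6

7:6


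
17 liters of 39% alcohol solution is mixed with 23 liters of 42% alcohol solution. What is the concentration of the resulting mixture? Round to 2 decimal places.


Solute in mixture 1 = 39% of 17 L = 17*39/100 = 663/100 L
Solute in mixture 2 = 42% of 23 L = 23*42/100 = 483/50 L
Total solute = 663/100 + 483/50 = 1629/100 L
Total volume = 17 + 23 = 40 L
Final concentration = 1629/100/40 * 100 = 40.73%

40.73


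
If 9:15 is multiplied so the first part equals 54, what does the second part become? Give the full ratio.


Original ratio: 9:15
First term target: 54
Scale factor = 54 / 9 = 6
Multiply second term: 15 * 6 = 90
Equivalent ratio = 54:90

54:90


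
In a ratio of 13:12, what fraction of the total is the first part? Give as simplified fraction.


Total parts = 13 + 12 = 25
First part fraction = 13/25
Simplify: 13/25 = 13/25

13/25


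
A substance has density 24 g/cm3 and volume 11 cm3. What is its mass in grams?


Using mass = density * volume
Density = 24 g/cm3
Volume = 11 cm3
Mass = 24 * 11
= 264 g

264


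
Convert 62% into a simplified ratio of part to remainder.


Part = 62%, Remainder = 38%
Ratio = 62:38
GCD(62, 38) = 2
Simplify: 31:19 = 31:19

31:19


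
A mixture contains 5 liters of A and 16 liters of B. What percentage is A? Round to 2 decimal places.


Volume of A = 5 L
Volume of B = 16 L
Total volume = 5 + 16 = 21 L
Percentage of A = (5/21) * 100
= 23.81%

23.81


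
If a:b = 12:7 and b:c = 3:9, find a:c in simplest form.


Given a:b = 12:7 and b:c = 3:9
Make b consistent. Multiply first ratio by 3: a:b = 36:21
Multiply second ratio by 7: b:c = 21:63
Now b = 21 in both, so a:b:c = 36:21:63
Therefore a:c = 36:63
Simplify by GCD: a:c = 4:7

4:7


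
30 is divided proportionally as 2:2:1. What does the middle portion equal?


Ratio = 2:2:1
Total parts = 2 + 2 + 1 = 5
Value per part = 30 / 5 = 6
First share = 2 * 6 = 12
Middle share = 2 * 6 = 12
Third share = 1 * 6 = 6

12


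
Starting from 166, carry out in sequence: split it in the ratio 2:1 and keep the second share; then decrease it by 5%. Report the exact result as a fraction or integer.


Start with 166.
Step 1: Split 2:1, second share = 166 * 1/3 = 166/3
Step 2: Decrease by 5%: 166/3 * 95/100 = 1577/30
Final result = 1577/30

1577/30


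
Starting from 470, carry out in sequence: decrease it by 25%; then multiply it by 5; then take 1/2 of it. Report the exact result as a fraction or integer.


Start with 470.
Step 1: Decrease by 25%: 470 * 75/100 = 705/2
Step 2: Multiply by 5: 705/2 * 5 = 3525/2
Step 3: Take 1/2: 3525/2 * 1/2 = 3525/4
Final result = 3525/4

3525/4


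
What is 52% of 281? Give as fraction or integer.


Compute 52% of 281
Convert percentage: 52% = 52/100
Multiply: 281 * 52/100
= 14612/100
= 3653/25

3653/25


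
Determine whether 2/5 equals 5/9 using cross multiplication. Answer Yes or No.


Cross multiply to check 2/5 = 5/9
Left cross product: 2 * 9 = 18
Right cross product: 5 * 5 = 25
18 != 25
Not equal, so proportions differ => No

No


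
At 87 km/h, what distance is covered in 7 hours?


Using distance = speed * time
Speed = 87 km/h
Time = 7 hours
Distance = 87 * 7
= 609 km

609


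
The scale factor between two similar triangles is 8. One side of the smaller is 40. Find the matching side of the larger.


Similar triangles have proportional sides
Scale factor = 8
Smaller side = 40
Corresponding larger side = 40 * 8
= 320

320


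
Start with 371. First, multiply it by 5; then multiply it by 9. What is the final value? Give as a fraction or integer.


Start with 371.
Step 1: Multiply by 5: 371 * 5 = 1855
Step 2: Multiply by 9: 1855 * 9 = 16695
Final result = 16695

16695


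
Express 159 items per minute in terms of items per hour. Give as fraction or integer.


Converting from per minute to per hour
Rate = 159 items per minute
Multiply by 60: 159 * 60
= 9540 items per hour

9540


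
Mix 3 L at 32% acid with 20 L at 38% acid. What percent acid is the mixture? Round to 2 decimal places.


Solute in mixture 1 = 32% of 3 L = 3*32/100 = 24/25 L
Solute in mixture 2 = 38% of 20 L = 20*38/100 = 38/5 L
Total solute = 24/25 + 38/5 = 214/25 L
Total volume = 3 + 20 = 23 L
Final concentration = 214/25/23 * 100 = 37.22%

37.22


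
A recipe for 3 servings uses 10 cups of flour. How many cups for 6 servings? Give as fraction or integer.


Original: 10 cups for 3 servings
Target servings = 6
Scaling factor = 6/3
New amount = 10 * 6/3
= 60/3
= 20 cups

20


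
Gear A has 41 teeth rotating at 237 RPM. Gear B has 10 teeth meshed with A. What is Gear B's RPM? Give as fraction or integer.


Gear ratio: teeth_A * RPM_A = teeth_B * RPM_B
41 * 237 = 10 * RPM_B
9717 = 10 * RPM_B
RPM_B = 9717 / 10
RPM_B = 9717/10

9717/10


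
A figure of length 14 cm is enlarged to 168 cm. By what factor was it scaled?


Original length = 14 cm
Scaled length = 168 cm
Scale factor = 168 / 14
= 12

12


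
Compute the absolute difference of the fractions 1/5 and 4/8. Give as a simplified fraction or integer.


Simplify: 1/5 = 1/5 and 4/8 = 1/2
Find common denominator: LCD = 10
Convert: 2/10 and 5/10
Difference = |2 - 5|/10 = 3/10
Simplified = 3/10

3/10


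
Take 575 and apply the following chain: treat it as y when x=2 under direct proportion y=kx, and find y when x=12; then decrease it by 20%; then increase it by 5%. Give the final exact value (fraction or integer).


Start with 575.
Step 1: Direct prop: k = (575)/2; new y = k*12 = 575*12/2 = 3450
Step 2: Decrease by 20%: 3450 * 80/100 = 2760
Step 3: Increase by 5%: 2760 * 105/100 = 2898
Final result = 2898

2898


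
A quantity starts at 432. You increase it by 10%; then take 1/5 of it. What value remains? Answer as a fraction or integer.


Start with 432.
Step 1: Increase by 10%: 432 * 110/100 = 2376/5
Step 2: Take 1/5: 2376/5 * 1/5 = 2376/25
Final result = 2376/25

2376/25


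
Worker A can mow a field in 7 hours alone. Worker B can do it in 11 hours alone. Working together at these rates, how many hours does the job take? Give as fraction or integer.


Rate of A = 1/7 job per hour
Rate of B = 1/11 job per hour
Combined rate = 1/7 + 1/11
Find common denominator: (11 + 7)/(7*11) = 18/77
Combined rate = 18/77 job per hour
Time together = 1 / (18/77) = 77/18 hours

77/18


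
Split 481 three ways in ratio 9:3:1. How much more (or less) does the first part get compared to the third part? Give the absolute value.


Total parts = 9 + 3 + 1 = 13
Value per part = 481 / 13 = 37
Shares: 9*37=333, 3*37=111, 1*37=37
First share = 333, third share = 37
Difference = |333 - 37| = 296

296


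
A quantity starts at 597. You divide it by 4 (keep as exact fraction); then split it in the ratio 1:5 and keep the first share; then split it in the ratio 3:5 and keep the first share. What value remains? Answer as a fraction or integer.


Start with 597.
Step 1: Divide by 4: 597 / 4 = 597/4
Step 2: Split 1:5, first share = 597/4 * 1/6 = 199/8
Step 3: Split 3:5, first share = 199/8 * 3/8 = 597/64
Final result = 597/64

597/64


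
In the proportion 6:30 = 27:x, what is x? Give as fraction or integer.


Setting up: 6/30 = 27/x
Cross multiply: 6 * x = 30 * 27
6x = 810
x = 810/6
x = 135

135


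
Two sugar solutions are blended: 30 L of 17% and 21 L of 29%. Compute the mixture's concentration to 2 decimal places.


Solute in mixture 1 = 17% of 30 L = 30*17/100 = 51/10 L
Solute in mixture 2 = 29% of 21 L = 21*29/100 = 609/100 L
Total solute = 51/10 + 609/100 = 1119/100 L
Total volume = 30 + 21 = 51 L
Final concentration = 1119/100/51 * 100 = 21.94%

21.94


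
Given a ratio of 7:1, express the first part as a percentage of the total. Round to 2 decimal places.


Total parts = 7 + 1 = 8
First part fraction = 7/8
Percentage = (7/8) * 100
= 0.875 * 100
= 87.50%

87.50


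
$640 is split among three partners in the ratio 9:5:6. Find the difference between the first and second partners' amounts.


Total parts = 9 + 5 + 6 = 20
Value per part = 640 / 20 = 32
Shares: 9*32=288, 5*32=160, 6*32=192
First share = 288, second share = 160
Difference = |288 - 160| = 128

128


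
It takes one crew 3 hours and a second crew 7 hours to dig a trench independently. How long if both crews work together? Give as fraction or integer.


Rate of A = 1/3 job per hour
Rate of B = 1/7 job per hour
Combined rate = 1/3 + 1/7
Find common denominator: (7 + 3)/(3*7) = 10/21
Combined rate = 10/21 job per hour
Time together = 1 / (10/21) = 21/10 hours

21/10


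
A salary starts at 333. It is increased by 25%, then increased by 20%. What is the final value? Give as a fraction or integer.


Start: 333
Step 1: increase by 25% => multiply by 125/100
  333 * 125/100 = 1665/4
Step 2: increase by 20% => multiply by 120/100
  1665/4 * 120/100 = 999/2
Final value = 999/2

999/2


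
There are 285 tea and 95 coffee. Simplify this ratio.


Find GCD(285, 95)
GCD = 95
Divide both by 95: 285/95 = 3, 95/95 = 1
Simplified ratio = 3:1

3:1


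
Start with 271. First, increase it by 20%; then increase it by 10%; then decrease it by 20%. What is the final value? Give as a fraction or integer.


Start with 271.
Step 1: Increase by 20%: 271 * 120/100 = 1626/5
Step 2: Increase by 10%: 1626/5 * 110/100 = 8943/25
Step 3: Decrease by 20%: 8943/25 * 80/100 = 35772/125
Final result = 35772/125

35772/125


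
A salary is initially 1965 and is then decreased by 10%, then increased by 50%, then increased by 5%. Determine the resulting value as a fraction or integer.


Start: 1965
Step 1: decrease by 10% => multiply by 90/100
  1965 * 90/100 = 3537/2
Step 2: increase by 50% => multiply by 150/100
  3537/2 * 150/100 = 10611/4
Step 3: increase by 5% => multiply by 105/100
  10611/4 * 105/100 = 222831/80
Final value = 222831/80

222831/80


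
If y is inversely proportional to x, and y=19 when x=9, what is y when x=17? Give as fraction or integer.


Inverse proportion: y = k/x
Find k: k = 9 * 19 = 171
Compute y at x=17: y = 171/17
y = 171/17

171/17


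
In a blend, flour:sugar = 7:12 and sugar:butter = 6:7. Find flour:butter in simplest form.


Given a:b = 7:12 and b:c = 6:7
Make b consistent. Multiply first ratio by 6: a:b = 42:72
Multiply second ratio by 12: b:c = 72:84
Now b = 72 in both, so a:b:c = 42:72:84
Therefore a:c = 42:84
Simplify by GCD: a:c = 1:2

1:2


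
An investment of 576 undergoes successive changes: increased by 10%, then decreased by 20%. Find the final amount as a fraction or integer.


Start: 576
Step 1: increase by 10% => multiply by 110/100
  576 * 110/100 = 3168/5
Step 2: decrease by 20% => multiply by 80/100
  3168/5 * 80/100 = 12672/25
Final value = 12672/25

12672/25


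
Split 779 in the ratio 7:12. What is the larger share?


Total parts = 7 + 12 = 19
Value per part = 779 / 19 = 41
First share = 7 * 41 = 287
Second share = 12 * 41 = 492
Larger share = 492

492


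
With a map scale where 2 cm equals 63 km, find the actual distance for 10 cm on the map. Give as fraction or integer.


Map scale: 2 cm = 63 km
Measured distance on map = 10 cm
Set up proportion: 10 * 63 / 2
= 630 / 2
= 315 km

315


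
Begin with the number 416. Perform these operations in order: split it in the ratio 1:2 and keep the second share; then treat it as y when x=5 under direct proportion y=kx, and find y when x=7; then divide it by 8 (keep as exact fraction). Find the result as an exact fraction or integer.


Start with 416.
Step 1: Split 1:2, second share = 416 * 2/3 = 832/3
Step 2: Direct prop: k = (832/3)/5; new y = k*7 = 832/3*7/5 = 5824/15
Step 3: Divide by 8: 5824/15 / 8 = 728/15
Final result = 728/15

728/15


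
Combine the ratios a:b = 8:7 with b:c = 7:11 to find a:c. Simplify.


Given a:b = 8:7 and b:c = 7:11
Make b consistent. Multiply first ratio by 7: a:b = 56:49
Multiply second ratio by 7: b:c = 49:77
Now b = 49 in both, so a:b:c = 56:49:77
Therefore a:c = 56:77
Simplify by GCD: a:c = 8:11

8:11


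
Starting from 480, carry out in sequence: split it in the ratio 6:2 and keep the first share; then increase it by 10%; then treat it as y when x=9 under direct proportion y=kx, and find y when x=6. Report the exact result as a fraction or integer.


Start with 480.
Step 1: Split 6:2, first share = 480 * 6/8 = 360
Step 2: Increase by 10%: 360 * 110/100 = 396
Step 3: Direct prop: k = (396)/9; new y = k*6 = 396*6/9 = 264
Final result = 264

264


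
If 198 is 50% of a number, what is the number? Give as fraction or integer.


Given: 198 is 50% of the whole
Set up: 198 = 50/100 * whole
whole = 198 * 100 / 50
whole = 19800 / 50
whole = 396

396


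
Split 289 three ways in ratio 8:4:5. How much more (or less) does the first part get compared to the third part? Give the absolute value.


Total parts = 8 + 4 + 5 = 17
Value per part = 289 / 17 = 17
Shares: 8*17=136, 4*17=68, 5*17=85
First share = 136, third share = 85
Difference = |136 - 85| = 51

51


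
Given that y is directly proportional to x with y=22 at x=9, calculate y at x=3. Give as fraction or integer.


Direct proportion: y = kx
Find k: k = 22/9 = 22/9
Compute y at x=3: y = 22/9 * 3
y = 22/3

22/3


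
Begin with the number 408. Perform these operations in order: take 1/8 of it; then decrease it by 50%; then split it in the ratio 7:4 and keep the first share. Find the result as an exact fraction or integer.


Start with 408.
Step 1: Take 1/8: 408 * 1/8 = 51
Step 2: Decrease by 50%: 51 * 50/100 = 51/2
Step 3: Split 7:4, first share = 51/2 * 7/11 = 357/22
Final result = 357/22

357/22


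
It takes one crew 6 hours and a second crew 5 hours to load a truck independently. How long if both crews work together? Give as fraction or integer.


Rate of A = 1/6 job per hour
Rate of B = 1/5 job per hour
Combined rate = 1/6 + 1/5
Find common denominator: (5 + 6)/(6*5) = 11/30
Combined rate = 11/30 job per hour
Time together = 1 / (11/30) = 30/11 hours

30/11


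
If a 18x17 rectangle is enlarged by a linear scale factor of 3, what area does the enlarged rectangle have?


Original dimensions: 18 x 17
Enlargement factor = 3
New width = 18 * 3 = 54
New height = 17 * 3 = 51
New area = 54 * 51 = 2754

2754


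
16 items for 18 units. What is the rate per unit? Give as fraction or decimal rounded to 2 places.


Total items = 16
Number of units = 18
Unit rate = 16 / 18
= 0.89 items per unit

0.89


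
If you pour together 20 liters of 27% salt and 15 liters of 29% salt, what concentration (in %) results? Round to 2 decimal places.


Solute in mixture 1 = 27% of 20 L = 20*27/100 = 27/5 L
Solute in mixture 2 = 29% of 15 L = 15*29/100 = 87/20 L
Total solute = 27/5 + 87/20 = 39/4 L
Total volume = 20 + 15 = 35 L
Final concentration = 39/4/35 * 100 = 27.86%

27.86


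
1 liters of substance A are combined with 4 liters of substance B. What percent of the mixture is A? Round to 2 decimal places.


Volume of A = 1 L
Volume of B = 4 L
Total volume = 1 + 4 = 5 L
Percentage of A = (1/5) * 100
= 20.00%

20.00


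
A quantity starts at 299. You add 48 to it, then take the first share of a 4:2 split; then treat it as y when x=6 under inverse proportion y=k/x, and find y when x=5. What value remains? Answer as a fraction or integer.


Start with 299.
Step 1: Add 48: 299+48=347; split 4:2 first = 347*4/6 = 694/3
Step 2: Inverse prop: k = (694/3)*6; new y = k/5 = 694/3*6/5 = 1388/5
Final result = 1388/5

1388/5


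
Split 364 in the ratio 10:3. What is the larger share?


Total parts = 10 + 3 = 13
Value per part = 364 / 13 = 28
First share = 10 * 28 = 280
Second share = 3 * 28 = 84
Larger share = 280

280


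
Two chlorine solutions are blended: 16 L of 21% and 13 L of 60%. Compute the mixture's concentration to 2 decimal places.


Solute in mixture 1 = 21% of 16 L = 16*21/100 = 84/25 L
Solute in mixture 2 = 60% of 13 L = 13*60/100 = 39/5 L
Total solute = 84/25 + 39/5 = 279/25 L
Total volume = 16 + 13 = 29 L
Final concentration = 279/25/29 * 100 = 38.48%

38.48


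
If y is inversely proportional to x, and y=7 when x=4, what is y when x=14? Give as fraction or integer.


Inverse proportion: y = k/x
Find k: k = 4 * 7 = 28
Compute y at x=14: y = 28/14
y = 2

2


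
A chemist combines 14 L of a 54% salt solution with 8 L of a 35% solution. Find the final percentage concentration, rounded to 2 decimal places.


Solute in mixture 1 = 54% of 14 L = 14*54/100 = 189/25 L
Solute in mixture 2 = 35% of 8 L = 8*35/100 = 14/5 L
Total solute = 189/25 + 14/5 = 259/25 L
Total volume = 14 + 8 = 22 L
Final concentration = 259/25/22 * 100 = 47.09%

47.09


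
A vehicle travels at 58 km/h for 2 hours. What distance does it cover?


Using distance = speed * time
Speed = 58 km/h
Time = 2 hours
Distance = 58 * 2
= 116 km

116


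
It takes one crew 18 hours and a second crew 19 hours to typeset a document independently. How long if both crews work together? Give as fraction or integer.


Rate of A = 1/18 job per hour
Rate of B = 1/19 job per hour
Combined rate = 1/18 + 1/19
Find common denominator: (19 + 18)/(18*19) = 37/342
Combined rate = 37/342 job per hour
Time together = 1 / (37/342) = 342/37 hours

342/37


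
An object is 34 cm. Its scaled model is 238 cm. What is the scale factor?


Original length = 34 cm
Scaled length = 238 cm
Scale factor = 238 / 34
= 7

7


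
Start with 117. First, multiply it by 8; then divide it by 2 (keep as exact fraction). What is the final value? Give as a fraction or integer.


Start with 117.
Step 1: Multiply by 8: 117 * 8 = 936
Step 2: Divide by 2: 936 / 2 = 468
Final result = 468

468


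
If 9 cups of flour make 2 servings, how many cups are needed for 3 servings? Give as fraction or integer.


Original: 9 cups for 2 servings
Target servings = 3
Scaling factor = 3/2
New amount = 9 * 3/2
= 27/2
= 27/2 cups

27/2
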